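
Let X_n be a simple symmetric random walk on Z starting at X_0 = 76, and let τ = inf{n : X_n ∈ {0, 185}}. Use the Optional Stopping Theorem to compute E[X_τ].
E[X_τ] = 76

X_n is a martingale and τ is a bounded-mean stopping time (indeed τ is finite a.s. with bounded expectation since the walk is in a bounded region). By the OST, E[X_τ] = E[X_0] = 76. Equivalently: E[X_τ] = 185 · P(hit 185 first) + 0 · P(hit 0 first) = 185 · (76/185) = 76.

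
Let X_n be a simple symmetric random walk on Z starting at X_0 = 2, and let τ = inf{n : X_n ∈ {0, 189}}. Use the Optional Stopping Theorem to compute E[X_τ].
E[X_τ] = 2

X_n is a martingale and τ is a bounded-mean stopping time (indeed τ is finite a.s. with bounded expectation since the walk is in a bounded region). By the OST, E[X_τ] = E[X_0] = 2. Equivalently: E[X_τ] = 189 · P(hit 189 first) + 0 · P(hit 0 first) = 189 · (2/189) = 2.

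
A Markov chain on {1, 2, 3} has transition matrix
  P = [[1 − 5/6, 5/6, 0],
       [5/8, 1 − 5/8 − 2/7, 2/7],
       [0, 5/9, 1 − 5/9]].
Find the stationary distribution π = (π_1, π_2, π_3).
π = (105/317, 140/317, 72/317)

This is a birth-death chain on three states, which satisfies detailed balance: π_1 · P_{12} = π_2 · P_{21} and π_2 · P_{23} = π_3 · P_{32}.
From π_1 · 5/6 = π_2 · 5/8: π_2/π_1 = (5/6)/(5/8) = 4/3.
From π_2 · 2/7 = π_3 · 5/9: π_3/π_2 = (2/7)/(5/9) = 18/35.
Take π_1 proportional to 1; then unnormalized π = (1, 4/3, 24/35). Normalize by dividing by the sum 317/105:
  π = (105/317, 140/317, 72/317).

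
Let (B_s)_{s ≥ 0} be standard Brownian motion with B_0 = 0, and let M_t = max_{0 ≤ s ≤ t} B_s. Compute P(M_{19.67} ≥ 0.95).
P(M_{19.67} ≥ 0.95) = 2·P(B_{19.67} ≥ 0.95) = 2(1 − Φ(0.95/√19.67)) ≈ 0.8304

By the reflection principle for Brownian motion, P(M_t ≥ a) = 2 · P(B_t ≥ a) for a ≥ 0. Since B_t ~ N(0, t), P(B_t ≥ 0.95) = 1 − Φ(0.95/√t) = 1 − Φ(0.95/√19.67) = 1 − Φ(0.2142). So
  P(M_{19.67} ≥ 0.95) = 2(1 − Φ(0.2142)) ≈ 0.8304.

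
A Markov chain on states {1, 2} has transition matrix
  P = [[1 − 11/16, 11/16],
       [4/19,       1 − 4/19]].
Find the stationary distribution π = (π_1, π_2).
π_1 = 64/273, π_2 = 209/273

Solve πP = π with π_1 + π_2 = 1. From πP = π: π_1 · (1 − 11/16) + π_2 · 4/19 = π_1 ⇒ π_2 · 4/19 = π_1 · 11/16 ⇒ π_2/π_1 = (11/16)/(4/19) = 209/64. Together with π_1 + π_2 = 1:
  π_1 = (4/19)/(11/16 + 4/19) = (4/19)/(273/304) = 64/273,
  π_2 = (11/16)/(11/16 + 4/19) = (11/16)/(273/304) = 209/273.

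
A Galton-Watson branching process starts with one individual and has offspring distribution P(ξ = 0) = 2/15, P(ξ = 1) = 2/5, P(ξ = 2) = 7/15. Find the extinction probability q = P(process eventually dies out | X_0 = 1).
q = 2/7

The pgf is f(s) = 2/15 + 2/5·s + 7/15·s². The extinction probability q is the smallest fixed point of f in [0, 1]. Setting s = f(s):
  7/15·s² + (2/5 − 1)·s + 2/15 = 0
  7/15·s² − (2/15 + 7/15)·s + 2/15 = 0
which factors as (s − 1)·(7/15·s − 2/15) = 0, giving roots s = 1 and s = (2/15)/(7/15) = 2/7.
Mean offspring μ = 2/5 + 2·7/15 = 4/3 > 1 (supercritical), so q < 1. The extinction probability is the smaller root: q = (2/15)/(7/15) = 2/7.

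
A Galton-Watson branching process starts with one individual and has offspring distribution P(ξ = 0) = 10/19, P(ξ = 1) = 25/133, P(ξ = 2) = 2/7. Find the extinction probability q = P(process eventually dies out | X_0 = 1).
q = 1

Mean offspring μ = 0·10/19 + 1·25/133 + 2·2/7 = 101/133 ≤ 1. For μ ≤ 1 with offspring not concentrated at 1, the Galton-Watson process goes extinct almost surely, so q = 1.
(Algebraic check: The pgf is f(s) = 10/19 + 25/133·s + 2/7·s². The extinction probability q is the smallest fixed point of f in [0, 1]. Setting s = f(s):
  2/7·s² + (25/133 − 1)·s + 10/19 = 0
  2/7·s² − (10/19 + 2/7)·s + 10/19 = 0
which factors as (s − 1)·(2/7·s − 10/19) = 0, giving roots s = 1 and s = (10/19)/(2/7) = 35/19. Since 35/19 ≥ 1, the smallest root in [0, 1] is s = 1.)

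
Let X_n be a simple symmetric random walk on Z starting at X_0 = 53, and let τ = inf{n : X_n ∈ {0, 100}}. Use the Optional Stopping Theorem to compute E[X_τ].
E[X_τ] = 53

X_n is a martingale and τ is a bounded-mean stopping time (indeed τ is finite a.s. with bounded expectation since the walk is in a bounded region). By the OST, E[X_τ] = E[X_0] = 53. Equivalently: E[X_τ] = 100 · P(hit 100 first) + 0 · P(hit 0 first) = 100 · (53/100) = 53.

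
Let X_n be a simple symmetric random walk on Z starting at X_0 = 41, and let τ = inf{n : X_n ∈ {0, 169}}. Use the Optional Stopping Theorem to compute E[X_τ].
E[X_τ] = 41

X_n is a martingale and τ is a bounded-mean stopping time (indeed τ is finite a.s. with bounded expectation since the walk is in a bounded region). By the OST, E[X_τ] = E[X_0] = 41. Equivalently: E[X_τ] = 169 · P(hit 169 first) + 0 · P(hit 0 first) = 169 · (41/169) = 41.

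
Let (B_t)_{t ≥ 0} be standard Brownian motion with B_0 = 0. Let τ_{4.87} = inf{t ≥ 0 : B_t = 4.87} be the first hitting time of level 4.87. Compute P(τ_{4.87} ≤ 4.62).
P(τ_{4.87} ≤ 4.62) = 2(1 − Φ(4.87/√4.62)) = 2(1 − Φ(2.2657)) ≈ 0.0235

By the reflection principle for standard BM, P(τ_b ≤ t) = 2 · P(B_t ≥ b). Since B_t ~ N(0, t), P(B_t ≥ 4.87) = 1 − Φ(4.87/√t) = 1 − Φ(4.87/√4.62) = 1 − Φ(2.2657) ≈ 0.01173. Doubling: P(τ_{4.87} ≤ 4.62) ≈ 2 · 0.01173 = 0.02346 ≈ 0.0235.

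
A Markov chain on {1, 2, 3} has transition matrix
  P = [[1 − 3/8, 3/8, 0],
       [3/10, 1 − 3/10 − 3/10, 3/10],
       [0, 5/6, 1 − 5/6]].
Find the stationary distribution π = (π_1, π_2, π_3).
π = (10/27, 25/54, 1/6)

This is a birth-death chain on three states, which satisfies detailed balance: π_1 · P_{12} = π_2 · P_{21} and π_2 · P_{23} = π_3 · P_{32}.
From π_1 · 3/8 = π_2 · 3/10: π_2/π_1 = (3/8)/(3/10) = 5/4.
From π_2 · 3/10 = π_3 · 5/6: π_3/π_2 = (3/10)/(5/6) = 9/25.
Take π_1 proportional to 1; then unnormalized π = (1, 5/4, 9/20). Normalize by dividing by the sum 27/10:
  π = (10/27, 25/54, 1/6).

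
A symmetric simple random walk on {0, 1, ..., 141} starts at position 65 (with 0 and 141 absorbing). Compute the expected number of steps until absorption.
E[τ | X_0 = 65] = 4940

Let v_k = E[τ | X_0 = k]. Boundary: v_0 = v_141 = 0. Recurrence: v_k = 1 + (v_{k-1} + v_{k+1})/2 for 1 ≤ k ≤ 140. The particular solution to v_k − (v_{k-1} + v_{k+1})/2 = 1 is v_k = −k^2. Adding homogeneous solution A + B k and matching boundaries gives v_k = k (141 − k). Substituting k = 65: v_65 = 65 · 76 = 4940.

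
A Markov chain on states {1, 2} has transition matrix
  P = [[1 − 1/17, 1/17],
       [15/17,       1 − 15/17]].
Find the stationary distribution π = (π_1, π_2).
π_1 = 15/16, π_2 = 1/16

Solve πP = π with π_1 + π_2 = 1. From πP = π: π_1 · (1 − 1/17) + π_2 · 15/17 = π_1 ⇒ π_2 · 15/17 = π_1 · 1/17 ⇒ π_2/π_1 = (1/17)/(15/17) = 1/15. Together with π_1 + π_2 = 1:
  π_1 = (15/17)/(1/17 + 15/17) = (15/17)/(16/17) = 15/16,
  π_2 = (1/17)/(1/17 + 15/17) = (1/17)/(16/17) = 1/16.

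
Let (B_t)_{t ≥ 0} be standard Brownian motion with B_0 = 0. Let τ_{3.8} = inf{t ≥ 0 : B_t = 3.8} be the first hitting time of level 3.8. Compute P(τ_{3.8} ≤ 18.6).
P(τ_{3.8} ≤ 18.6) = 2(1 − Φ(3.8/√18.6)) = 2(1 − Φ(0.8811)) ≈ 0.3783

By the reflection principle for standard BM, P(τ_b ≤ t) = 2 · P(B_t ≥ b). Since B_t ~ N(0, t), P(B_t ≥ 3.8) = 1 − Φ(3.8/√t) = 1 − Φ(3.8/√18.6) = 1 − Φ(0.8811) ≈ 0.18913. Doubling: P(τ_{3.8} ≤ 18.6) ≈ 2 · 0.18913 = 0.37826 ≈ 0.3783.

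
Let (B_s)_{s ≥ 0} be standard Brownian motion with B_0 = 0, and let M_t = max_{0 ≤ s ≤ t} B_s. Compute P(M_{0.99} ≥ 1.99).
P(M_{0.99} ≥ 1.99) = 2·P(B_{0.99} ≥ 1.99) = 2(1 − Φ(1.99/√0.99)) ≈ 0.0455

By the reflection principle for Brownian motion, P(M_t ≥ a) = 2 · P(B_t ≥ a) for a ≥ 0. Since B_t ~ N(0, t), P(B_t ≥ 1.99) = 1 − Φ(1.99/√t) = 1 − Φ(1.99/√0.99) = 1 − Φ(2.0000). So
  P(M_{0.99} ≥ 1.99) = 2(1 − Φ(2.0000)) ≈ 0.0455.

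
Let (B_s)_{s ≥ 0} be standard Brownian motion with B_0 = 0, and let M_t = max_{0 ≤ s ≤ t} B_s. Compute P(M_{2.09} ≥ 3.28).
P(M_{2.09} ≥ 3.28) = 2·P(B_{2.09} ≥ 3.28) = 2(1 − Φ(3.28/√2.09)) ≈ 0.0233

By the reflection principle for Brownian motion, P(M_t ≥ a) = 2 · P(B_t ≥ a) for a ≥ 0. Since B_t ~ N(0, t), P(B_t ≥ 3.28) = 1 − Φ(3.28/√t) = 1 − Φ(3.28/√2.09) = 1 − Φ(2.2688). So
  P(M_{2.09} ≥ 3.28) = 2(1 − Φ(2.2688)) ≈ 0.0233.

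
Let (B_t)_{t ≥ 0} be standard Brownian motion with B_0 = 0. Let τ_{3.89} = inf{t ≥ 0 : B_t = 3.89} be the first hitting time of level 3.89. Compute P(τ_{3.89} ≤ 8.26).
P(τ_{3.89} ≤ 8.26) = 2(1 − Φ(3.89/√8.26)) = 2(1 − Φ(1.3535)) ≈ 0.1759

By the reflection principle for standard BM, P(τ_b ≤ t) = 2 · P(B_t ≥ b). Since B_t ~ N(0, t), P(B_t ≥ 3.89) = 1 − Φ(3.89/√t) = 1 − Φ(3.89/√8.26) = 1 − Φ(1.3535) ≈ 0.08795. Doubling: P(τ_{3.89} ≤ 8.26) ≈ 2 · 0.08795 = 0.17590 ≈ 0.1759.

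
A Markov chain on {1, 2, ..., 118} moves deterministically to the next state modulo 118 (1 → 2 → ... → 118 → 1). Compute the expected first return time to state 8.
E[T_8 | X_0 = 8] = 118

The chain cycles deterministically, so starting at state 8 it returns in exactly 118 steps. Equivalently, the stationary distribution is uniform π_j = 1/118 for every state j, so by Kac's formula E[T_8] = 1/π_8 = 118.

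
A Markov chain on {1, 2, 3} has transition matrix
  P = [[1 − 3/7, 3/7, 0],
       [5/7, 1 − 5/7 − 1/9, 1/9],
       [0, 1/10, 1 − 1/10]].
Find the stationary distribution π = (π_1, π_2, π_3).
π = (15/34, 9/34, 5/17)

This is a birth-death chain on three states, which satisfies detailed balance: π_1 · P_{12} = π_2 · P_{21} and π_2 · P_{23} = π_3 · P_{32}.
From π_1 · 3/7 = π_2 · 5/7: π_2/π_1 = (3/7)/(5/7) = 3/5.
From π_2 · 1/9 = π_3 · 1/10: π_3/π_2 = (1/9)/(1/10) = 10/9.
Take π_1 proportional to 1; then unnormalized π = (1, 3/5, 2/3). Normalize by dividing by the sum 34/15:
  π = (15/34, 9/34, 5/17).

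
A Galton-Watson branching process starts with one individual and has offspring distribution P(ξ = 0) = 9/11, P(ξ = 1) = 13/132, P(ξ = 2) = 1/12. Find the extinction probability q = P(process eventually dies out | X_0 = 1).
q = 1

Mean offspring μ = 0·9/11 + 1·13/132 + 2·1/12 = 35/132 ≤ 1. For μ ≤ 1 with offspring not concentrated at 1, the Galton-Watson process goes extinct almost surely, so q = 1.
(Algebraic check: The pgf is f(s) = 9/11 + 13/132·s + 1/12·s². The extinction probability q is the smallest fixed point of f in [0, 1]. Setting s = f(s):
  1/12·s² + (13/132 − 1)·s + 9/11 = 0
  1/12·s² − (9/11 + 1/12)·s + 9/11 = 0
which factors as (s − 1)·(1/12·s − 9/11) = 0, giving roots s = 1 and s = (9/11)/(1/12) = 108/11. Since 108/11 ≥ 1, the smallest root in [0, 1] is s = 1.)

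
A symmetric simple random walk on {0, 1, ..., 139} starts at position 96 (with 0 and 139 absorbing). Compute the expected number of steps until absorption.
E[τ | X_0 = 96] = 4128

Let v_k = E[τ | X_0 = k]. Boundary: v_0 = v_139 = 0. Recurrence: v_k = 1 + (v_{k-1} + v_{k+1})/2 for 1 ≤ k ≤ 138. The particular solution to v_k − (v_{k-1} + v_{k+1})/2 = 1 is v_k = −k^2. Adding homogeneous solution A + B k and matching boundaries gives v_k = k (139 − k). Substituting k = 96: v_96 = 96 · 43 = 4128.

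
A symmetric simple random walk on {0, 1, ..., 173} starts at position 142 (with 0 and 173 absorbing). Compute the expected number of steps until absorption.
E[τ | X_0 = 142] = 4402

Let v_k = E[τ | X_0 = k]. Boundary: v_0 = v_173 = 0. Recurrence: v_k = 1 + (v_{k-1} + v_{k+1})/2 for 1 ≤ k ≤ 172. The particular solution to v_k − (v_{k-1} + v_{k+1})/2 = 1 is v_k = −k^2. Adding homogeneous solution A + B k and matching boundaries gives v_k = k (173 − k). Substituting k = 142: v_142 = 142 · 31 = 4402.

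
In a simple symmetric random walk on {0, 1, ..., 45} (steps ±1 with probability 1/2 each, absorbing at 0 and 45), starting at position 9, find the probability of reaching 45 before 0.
P(hit 45 before 0) = 9/45 = 1/5

Let u_k = P(hit 45 before 0 | start at k). Then u_0 = 0, u_45 = 1, and u_k = u_{k-1}/2 + u_{k+1}/2 for 1 ≤ k ≤ 44. This harmonic recurrence is solved by u_k = k/45, giving u_9 = 9/45 = 1/5.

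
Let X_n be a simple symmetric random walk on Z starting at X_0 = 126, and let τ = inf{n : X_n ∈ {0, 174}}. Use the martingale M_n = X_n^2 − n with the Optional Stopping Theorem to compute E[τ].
E[τ] = 6048

M_n = X_n^2 − n is a martingale (since E[X_{n+1}^2 | F_n] = X_n^2 + 1). By OST (τ has finite mean in a bounded region), E[M_τ] = E[M_0] = X_0^2 − 0 = 126^2 = 15876. Also E[M_τ] = E[X_τ^2] − E[τ]. The walk exits at 0 or 174, with P(hit 174 first) = 126/174, so E[X_τ^2] = 174^2 · 126/174 + 0 = 21924. Thus E[τ] = E[X_τ^2] − E[M_τ] = 21924 − 15876 = 6048 = 126(174 − 126) = 6048.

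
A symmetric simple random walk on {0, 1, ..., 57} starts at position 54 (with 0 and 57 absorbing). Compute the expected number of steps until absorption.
E[τ | X_0 = 54] = 162

Let v_k = E[τ | X_0 = k]. Boundary: v_0 = v_57 = 0. Recurrence: v_k = 1 + (v_{k-1} + v_{k+1})/2 for 1 ≤ k ≤ 56. The particular solution to v_k − (v_{k-1} + v_{k+1})/2 = 1 is v_k = −k^2. Adding homogeneous solution A + B k and matching boundaries gives v_k = k (57 − k). Substituting k = 54: v_54 = 54 · 3 = 162.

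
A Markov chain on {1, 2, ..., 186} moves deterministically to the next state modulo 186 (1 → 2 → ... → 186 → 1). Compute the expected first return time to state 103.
E[T_103 | X_0 = 103] = 186

The chain cycles deterministically, so starting at state 103 it returns in exactly 186 steps. Equivalently, the stationary distribution is uniform π_j = 1/186 for every state j, so by Kac's formula E[T_103] = 1/π_103 = 186.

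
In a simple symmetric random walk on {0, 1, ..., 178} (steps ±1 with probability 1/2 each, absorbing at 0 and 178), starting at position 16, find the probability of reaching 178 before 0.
P(hit 178 before 0) = 16/178 = 8/89

Let u_k = P(hit 178 before 0 | start at k). Then u_0 = 0, u_178 = 1, and u_k = u_{k-1}/2 + u_{k+1}/2 for 1 ≤ k ≤ 177. This harmonic recurrence is solved by u_k = k/178, giving u_16 = 16/178 = 8/89.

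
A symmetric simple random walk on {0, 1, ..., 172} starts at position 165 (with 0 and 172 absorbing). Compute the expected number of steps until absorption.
E[τ | X_0 = 165] = 1155

Let v_k = E[τ | X_0 = k]. Boundary: v_0 = v_172 = 0. Recurrence: v_k = 1 + (v_{k-1} + v_{k+1})/2 for 1 ≤ k ≤ 171. The particular solution to v_k − (v_{k-1} + v_{k+1})/2 = 1 is v_k = −k^2. Adding homogeneous solution A + B k and matching boundaries gives v_k = k (172 − k). Substituting k = 165: v_165 = 165 · 7 = 1155.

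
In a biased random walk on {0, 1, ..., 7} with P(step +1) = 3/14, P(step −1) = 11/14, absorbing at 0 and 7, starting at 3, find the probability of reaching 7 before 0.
P(hit 7 before 0) = (1 − (11/3)^3) / (1 − (11/3)^7) = 13203/2435623

Let u_k denote P(reach 7 before 0 | start at k). Boundary: u_0 = 0, u_7 = 1. Recurrence: u_k = 3/14·u_{k+1} + 11/14·u_{k-1} for 1 ≤ k ≤ 6. Try u_k = A + B·r^k with r = q/p = (11/14)/(3/14) = 11/3. Substitution satisfies the recurrence; boundary conditions give:
  u_k = (1 − r^k) / (1 − r^N) = (1 − (11/3)^3) / (1 − (11/3)^7) = 13203/2435623.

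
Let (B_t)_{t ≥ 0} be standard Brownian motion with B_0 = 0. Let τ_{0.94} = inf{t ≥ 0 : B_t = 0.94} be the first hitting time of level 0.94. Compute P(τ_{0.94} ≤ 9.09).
P(τ_{0.94} ≤ 9.09) = 2(1 − Φ(0.94/√9.09)) = 2(1 − Φ(0.3118)) ≈ 0.7552

By the reflection principle for standard BM, P(τ_b ≤ t) = 2 · P(B_t ≥ b). Since B_t ~ N(0, t), P(B_t ≥ 0.94) = 1 − Φ(0.94/√t) = 1 − Φ(0.94/√9.09) = 1 − Φ(0.3118) ≈ 0.37760. Doubling: P(τ_{0.94} ≤ 9.09) ≈ 2 · 0.37760 = 0.75520 ≈ 0.7552.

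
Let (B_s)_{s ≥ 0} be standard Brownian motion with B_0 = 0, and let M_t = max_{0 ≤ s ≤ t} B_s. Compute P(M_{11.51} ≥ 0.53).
P(M_{11.51} ≥ 0.53) = 2·P(B_{11.51} ≥ 0.53) = 2(1 − Φ(0.53/√11.51)) ≈ 0.8759

By the reflection principle for Brownian motion, P(M_t ≥ a) = 2 · P(B_t ≥ a) for a ≥ 0. Since B_t ~ N(0, t), P(B_t ≥ 0.53) = 1 − Φ(0.53/√t) = 1 − Φ(0.53/√11.51) = 1 − Φ(0.1562). So
  P(M_{11.51} ≥ 0.53) = 2(1 − Φ(0.1562)) ≈ 0.8759.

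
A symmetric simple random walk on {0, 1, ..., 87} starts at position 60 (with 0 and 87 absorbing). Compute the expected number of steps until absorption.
E[τ | X_0 = 60] = 1620

Let v_k = E[τ | X_0 = k]. Boundary: v_0 = v_87 = 0. Recurrence: v_k = 1 + (v_{k-1} + v_{k+1})/2 for 1 ≤ k ≤ 86. The particular solution to v_k − (v_{k-1} + v_{k+1})/2 = 1 is v_k = −k^2. Adding homogeneous solution A + B k and matching boundaries gives v_k = k (87 − k). Substituting k = 60: v_60 = 60 · 27 = 1620.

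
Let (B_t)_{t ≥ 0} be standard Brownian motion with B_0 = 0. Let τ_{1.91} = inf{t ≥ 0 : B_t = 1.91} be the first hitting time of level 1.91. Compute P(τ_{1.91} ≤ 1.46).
P(τ_{1.91} ≤ 1.46) = 2(1 − Φ(1.91/√1.46)) = 2(1 − Φ(1.5807)) ≈ 0.1139

By the reflection principle for standard BM, P(τ_b ≤ t) = 2 · P(B_t ≥ b). Since B_t ~ N(0, t), P(B_t ≥ 1.91) = 1 − Φ(1.91/√t) = 1 − Φ(1.91/√1.46) = 1 − Φ(1.5807) ≈ 0.05697. Doubling: P(τ_{1.91} ≤ 1.46) ≈ 2 · 0.05697 = 0.11394 ≈ 0.1139.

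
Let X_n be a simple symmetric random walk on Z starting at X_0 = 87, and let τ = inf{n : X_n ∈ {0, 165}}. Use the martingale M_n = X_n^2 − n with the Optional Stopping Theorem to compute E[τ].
E[τ] = 6786

M_n = X_n^2 − n is a martingale (since E[X_{n+1}^2 | F_n] = X_n^2 + 1). By OST (τ has finite mean in a bounded region), E[M_τ] = E[M_0] = X_0^2 − 0 = 87^2 = 7569. Also E[M_τ] = E[X_τ^2] − E[τ]. The walk exits at 0 or 165, with P(hit 165 first) = 87/165, so E[X_τ^2] = 165^2 · 87/165 + 0 = 14355. Thus E[τ] = E[X_τ^2] − E[M_τ] = 14355 − 7569 = 6786 = 87(165 − 87) = 6786.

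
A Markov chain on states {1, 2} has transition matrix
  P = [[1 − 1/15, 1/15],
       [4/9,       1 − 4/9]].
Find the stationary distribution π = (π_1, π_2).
π_1 = 20/23, π_2 = 3/23

Solve πP = π with π_1 + π_2 = 1. From πP = π: π_1 · (1 − 1/15) + π_2 · 4/9 = π_1 ⇒ π_2 · 4/9 = π_1 · 1/15 ⇒ π_2/π_1 = (1/15)/(4/9) = 3/20. Together with π_1 + π_2 = 1:
  π_1 = (4/9)/(1/15 + 4/9) = (4/9)/(23/45) = 20/23,
  π_2 = (1/15)/(1/15 + 4/9) = (1/15)/(23/45) = 3/23.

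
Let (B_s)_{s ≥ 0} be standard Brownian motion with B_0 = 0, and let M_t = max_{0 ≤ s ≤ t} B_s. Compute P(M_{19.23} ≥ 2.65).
P(M_{19.23} ≥ 2.65) = 2·P(B_{19.23} ≥ 2.65) = 2(1 − Φ(2.65/√19.23)) ≈ 0.5456

By the reflection principle for Brownian motion, P(M_t ≥ a) = 2 · P(B_t ≥ a) for a ≥ 0. Since B_t ~ N(0, t), P(B_t ≥ 2.65) = 1 − Φ(2.65/√t) = 1 − Φ(2.65/√19.23) = 1 − Φ(0.6043). So
  P(M_{19.23} ≥ 2.65) = 2(1 − Φ(0.6043)) ≈ 0.5456.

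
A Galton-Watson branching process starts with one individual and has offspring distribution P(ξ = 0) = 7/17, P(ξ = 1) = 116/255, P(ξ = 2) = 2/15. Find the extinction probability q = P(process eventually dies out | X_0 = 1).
q = 1

Mean offspring μ = 0·7/17 + 1·116/255 + 2·2/15 = 184/255 ≤ 1. For μ ≤ 1 with offspring not concentrated at 1, the Galton-Watson process goes extinct almost surely, so q = 1.
(Algebraic check: The pgf is f(s) = 7/17 + 116/255·s + 2/15·s². The extinction probability q is the smallest fixed point of f in [0, 1]. Setting s = f(s):
  2/15·s² + (116/255 − 1)·s + 7/17 = 0
  2/15·s² − (7/17 + 2/15)·s + 7/17 = 0
which factors as (s − 1)·(2/15·s − 7/17) = 0, giving roots s = 1 and s = (7/17)/(2/15) = 105/34. Since 105/34 ≥ 1, the smallest root in [0, 1] is s = 1.)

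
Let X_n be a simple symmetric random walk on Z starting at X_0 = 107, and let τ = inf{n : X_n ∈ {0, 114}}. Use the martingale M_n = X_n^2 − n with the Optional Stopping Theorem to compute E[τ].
E[τ] = 749

M_n = X_n^2 − n is a martingale (since E[X_{n+1}^2 | F_n] = X_n^2 + 1). By OST (τ has finite mean in a bounded region), E[M_τ] = E[M_0] = X_0^2 − 0 = 107^2 = 11449. Also E[M_τ] = E[X_τ^2] − E[τ]. The walk exits at 0 or 114, with P(hit 114 first) = 107/114, so E[X_τ^2] = 114^2 · 107/114 + 0 = 12198. Thus E[τ] = E[X_τ^2] − E[M_τ] = 12198 − 11449 = 749 = 107(114 − 107) = 749.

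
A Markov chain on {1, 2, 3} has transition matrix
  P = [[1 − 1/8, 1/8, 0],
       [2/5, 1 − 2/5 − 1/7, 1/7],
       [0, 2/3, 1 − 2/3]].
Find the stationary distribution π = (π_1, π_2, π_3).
π = (224/309, 70/309, 5/103)

This is a birth-death chain on three states, which satisfies detailed balance: π_1 · P_{12} = π_2 · P_{21} and π_2 · P_{23} = π_3 · P_{32}.
From π_1 · 1/8 = π_2 · 2/5: π_2/π_1 = (1/8)/(2/5) = 5/16.
From π_2 · 1/7 = π_3 · 2/3: π_3/π_2 = (1/7)/(2/3) = 3/14.
Take π_1 proportional to 1; then unnormalized π = (1, 5/16, 15/224). Normalize by dividing by the sum 309/224:
  π = (224/309, 70/309, 5/103).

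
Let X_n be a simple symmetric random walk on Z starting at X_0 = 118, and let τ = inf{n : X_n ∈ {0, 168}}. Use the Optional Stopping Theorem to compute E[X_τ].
E[X_τ] = 118

X_n is a martingale and τ is a bounded-mean stopping time (indeed τ is finite a.s. with bounded expectation since the walk is in a bounded region). By the OST, E[X_τ] = E[X_0] = 118. Equivalently: E[X_τ] = 168 · P(hit 168 first) + 0 · P(hit 0 first) = 168 · (118/168) = 118.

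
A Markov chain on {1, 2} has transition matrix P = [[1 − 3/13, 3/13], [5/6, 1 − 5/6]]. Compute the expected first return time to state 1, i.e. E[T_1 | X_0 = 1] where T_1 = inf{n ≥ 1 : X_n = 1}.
E[T_1 | X_0 = 1] = 1/π_1 = 83/65

For an irreducible recurrent Markov chain with stationary distribution π, E[T_i | X_0 = i] = 1/π_i (Kac's formula). Here π_1 = (5/6)/(3/13 + 5/6) = (5/6)/(83/78) = 65/83, so E[T_1 | X_0 = 1] = 1/π_1 = (3/13 + 5/6)/(5/6) = (83/78)/(5/6) = 83/65.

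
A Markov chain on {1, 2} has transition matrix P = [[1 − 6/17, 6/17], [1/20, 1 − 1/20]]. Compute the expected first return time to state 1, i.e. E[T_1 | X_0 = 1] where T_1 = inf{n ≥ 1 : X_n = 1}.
E[T_1 | X_0 = 1] = 1/π_1 = 137/17

For an irreducible recurrent Markov chain with stationary distribution π, E[T_i | X_0 = i] = 1/π_i (Kac's formula). Here π_1 = (1/20)/(6/17 + 1/20) = (1/20)/(137/340) = 17/137, so E[T_1 | X_0 = 1] = 1/π_1 = (6/17 + 1/20)/(1/20) = (137/340)/(1/20) = 137/17.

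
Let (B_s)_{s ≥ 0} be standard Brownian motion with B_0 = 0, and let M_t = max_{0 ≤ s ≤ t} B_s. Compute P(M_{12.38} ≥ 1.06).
P(M_{12.38} ≥ 1.06) = 2·P(B_{12.38} ≥ 1.06) = 2(1 − Φ(1.06/√12.38)) ≈ 0.7632

By the reflection principle for Brownian motion, P(M_t ≥ a) = 2 · P(B_t ≥ a) for a ≥ 0. Since B_t ~ N(0, t), P(B_t ≥ 1.06) = 1 − Φ(1.06/√t) = 1 − Φ(1.06/√12.38) = 1 − Φ(0.3013). So
  P(M_{12.38} ≥ 1.06) = 2(1 − Φ(0.3013)) ≈ 0.7632.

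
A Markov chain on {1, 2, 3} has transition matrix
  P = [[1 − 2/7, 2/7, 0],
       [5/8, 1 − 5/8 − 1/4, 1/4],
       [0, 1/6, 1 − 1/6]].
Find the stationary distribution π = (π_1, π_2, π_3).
π = (7/15, 16/75, 8/25)

This is a birth-death chain on three states, which satisfies detailed balance: π_1 · P_{12} = π_2 · P_{21} and π_2 · P_{23} = π_3 · P_{32}.
From π_1 · 2/7 = π_2 · 5/8: π_2/π_1 = (2/7)/(5/8) = 16/35.
From π_2 · 1/4 = π_3 · 1/6: π_3/π_2 = (1/4)/(1/6) = 3/2.
Take π_1 proportional to 1; then unnormalized π = (1, 16/35, 24/35). Normalize by dividing by the sum 15/7:
  π = (7/15, 16/75, 8/25).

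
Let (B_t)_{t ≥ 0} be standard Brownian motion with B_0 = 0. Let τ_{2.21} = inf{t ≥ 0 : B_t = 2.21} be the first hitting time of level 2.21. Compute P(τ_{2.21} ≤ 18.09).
P(τ_{2.21} ≤ 18.09) = 2(1 − Φ(2.21/√18.09)) = 2(1 − Φ(0.5196)) ≈ 0.6033

By the reflection principle for standard BM, P(τ_b ≤ t) = 2 · P(B_t ≥ b). Since B_t ~ N(0, t), P(B_t ≥ 2.21) = 1 − Φ(2.21/√t) = 1 − Φ(2.21/√18.09) = 1 − Φ(0.5196) ≈ 0.30167. Doubling: P(τ_{2.21} ≤ 18.09) ≈ 2 · 0.30167 = 0.60334 ≈ 0.6033.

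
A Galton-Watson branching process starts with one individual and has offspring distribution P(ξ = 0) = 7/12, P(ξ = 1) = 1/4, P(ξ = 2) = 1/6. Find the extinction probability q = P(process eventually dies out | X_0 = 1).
q = 1

Mean offspring μ = 0·7/12 + 1·1/4 + 2·1/6 = 7/12 ≤ 1. For μ ≤ 1 with offspring not concentrated at 1, the Galton-Watson process goes extinct almost surely, so q = 1.
(Algebraic check: The pgf is f(s) = 7/12 + 1/4·s + 1/6·s². The extinction probability q is the smallest fixed point of f in [0, 1]. Setting s = f(s):
  1/6·s² + (1/4 − 1)·s + 7/12 = 0
  1/6·s² − (7/12 + 1/6)·s + 7/12 = 0
which factors as (s − 1)·(1/6·s − 7/12) = 0, giving roots s = 1 and s = (7/12)/(1/6) = 7/2. Since 7/2 ≥ 1, the smallest root in [0, 1] is s = 1.)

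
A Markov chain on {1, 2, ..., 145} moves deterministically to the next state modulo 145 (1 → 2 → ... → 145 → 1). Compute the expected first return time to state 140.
E[T_140 | X_0 = 140] = 145

The chain cycles deterministically, so starting at state 140 it returns in exactly 145 steps. Equivalently, the stationary distribution is uniform π_j = 1/145 for every state j, so by Kac's formula E[T_140] = 1/π_140 = 145.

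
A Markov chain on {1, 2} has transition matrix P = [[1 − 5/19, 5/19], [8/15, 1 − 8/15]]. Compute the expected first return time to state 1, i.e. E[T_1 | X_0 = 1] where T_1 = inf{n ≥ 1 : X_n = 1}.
E[T_1 | X_0 = 1] = 1/π_1 = 227/152

For an irreducible recurrent Markov chain with stationary distribution π, E[T_i | X_0 = i] = 1/π_i (Kac's formula). Here π_1 = (8/15)/(5/19 + 8/15) = (8/15)/(227/285) = 152/227, so E[T_1 | X_0 = 1] = 1/π_1 = (5/19 + 8/15)/(8/15) = (227/285)/(8/15) = 227/152.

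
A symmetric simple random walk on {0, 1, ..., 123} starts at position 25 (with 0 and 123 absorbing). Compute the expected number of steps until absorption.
E[τ | X_0 = 25] = 2450

Let v_k = E[τ | X_0 = k]. Boundary: v_0 = v_123 = 0. Recurrence: v_k = 1 + (v_{k-1} + v_{k+1})/2 for 1 ≤ k ≤ 122. The particular solution to v_k − (v_{k-1} + v_{k+1})/2 = 1 is v_k = −k^2. Adding homogeneous solution A + B k and matching boundaries gives v_k = k (123 − k). Substituting k = 25: v_25 = 25 · 98 = 2450.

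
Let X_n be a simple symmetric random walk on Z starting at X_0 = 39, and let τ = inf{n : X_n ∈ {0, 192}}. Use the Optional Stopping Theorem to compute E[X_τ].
E[X_τ] = 39

X_n is a martingale and τ is a bounded-mean stopping time (indeed τ is finite a.s. with bounded expectation since the walk is in a bounded region). By the OST, E[X_τ] = E[X_0] = 39. Equivalently: E[X_τ] = 192 · P(hit 192 first) + 0 · P(hit 0 first) = 192 · (39/192) = 39.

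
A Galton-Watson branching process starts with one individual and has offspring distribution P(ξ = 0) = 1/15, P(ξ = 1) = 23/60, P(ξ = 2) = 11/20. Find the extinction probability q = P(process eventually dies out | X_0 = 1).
q = 4/33

The pgf is f(s) = 1/15 + 23/60·s + 11/20·s². The extinction probability q is the smallest fixed point of f in [0, 1]. Setting s = f(s):
  11/20·s² + (23/60 − 1)·s + 1/15 = 0
  11/20·s² − (1/15 + 11/20)·s + 1/15 = 0
which factors as (s − 1)·(11/20·s − 1/15) = 0, giving roots s = 1 and s = (1/15)/(11/20) = 4/33.
Mean offspring μ = 23/60 + 2·11/20 = 89/60 > 1 (supercritical), so q < 1. The extinction probability is the smaller root: q = (1/15)/(11/20) = 4/33.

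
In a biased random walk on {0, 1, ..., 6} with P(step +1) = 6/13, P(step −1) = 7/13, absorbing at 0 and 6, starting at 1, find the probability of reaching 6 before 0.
P(hit 6 before 0) = (1 − (7/6)^1) / (1 − (7/6)^6) = 7776/70993

Let u_k denote P(reach 6 before 0 | start at k). Boundary: u_0 = 0, u_6 = 1. Recurrence: u_k = 6/13·u_{k+1} + 7/13·u_{k-1} for 1 ≤ k ≤ 5. Try u_k = A + B·r^k with r = q/p = (7/13)/(6/13) = 7/6. Substitution satisfies the recurrence; boundary conditions give:
  u_k = (1 − r^k) / (1 − r^N) = (1 − (7/6)^1) / (1 − (7/6)^6) = 7776/70993.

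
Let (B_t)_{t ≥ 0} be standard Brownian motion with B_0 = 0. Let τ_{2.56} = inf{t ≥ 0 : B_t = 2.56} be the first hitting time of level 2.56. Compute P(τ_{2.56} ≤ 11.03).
P(τ_{2.56} ≤ 11.03) = 2(1 − Φ(2.56/√11.03)) = 2(1 − Φ(0.7708)) ≈ 0.4408

By the reflection principle for standard BM, P(τ_b ≤ t) = 2 · P(B_t ≥ b). Since B_t ~ N(0, t), P(B_t ≥ 2.56) = 1 − Φ(2.56/√t) = 1 − Φ(2.56/√11.03) = 1 − Φ(0.7708) ≈ 0.22041. Doubling: P(τ_{2.56} ≤ 11.03) ≈ 2 · 0.22041 = 0.44082 ≈ 0.4408.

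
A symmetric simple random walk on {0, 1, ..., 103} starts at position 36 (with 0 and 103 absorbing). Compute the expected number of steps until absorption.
E[τ | X_0 = 36] = 2412

Let v_k = E[τ | X_0 = k]. Boundary: v_0 = v_103 = 0. Recurrence: v_k = 1 + (v_{k-1} + v_{k+1})/2 for 1 ≤ k ≤ 102. The particular solution to v_k − (v_{k-1} + v_{k+1})/2 = 1 is v_k = −k^2. Adding homogeneous solution A + B k and matching boundaries gives v_k = k (103 − k). Substituting k = 36: v_36 = 36 · 67 = 2412.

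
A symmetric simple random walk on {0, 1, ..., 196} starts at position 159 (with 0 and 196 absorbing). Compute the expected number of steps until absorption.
E[τ | X_0 = 159] = 5883

Let v_k = E[τ | X_0 = k]. Boundary: v_0 = v_196 = 0. Recurrence: v_k = 1 + (v_{k-1} + v_{k+1})/2 for 1 ≤ k ≤ 195. The particular solution to v_k − (v_{k-1} + v_{k+1})/2 = 1 is v_k = −k^2. Adding homogeneous solution A + B k and matching boundaries gives v_k = k (196 − k). Substituting k = 159: v_159 = 159 · 37 = 5883.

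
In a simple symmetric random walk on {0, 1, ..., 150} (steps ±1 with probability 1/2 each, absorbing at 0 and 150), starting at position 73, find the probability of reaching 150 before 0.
P(hit 150 before 0) = 73/150

Let u_k = P(hit 150 before 0 | start at k). Then u_0 = 0, u_150 = 1, and u_k = u_{k-1}/2 + u_{k+1}/2 for 1 ≤ k ≤ 149. This harmonic recurrence is solved by u_k = k/150, giving u_73 = 73/150.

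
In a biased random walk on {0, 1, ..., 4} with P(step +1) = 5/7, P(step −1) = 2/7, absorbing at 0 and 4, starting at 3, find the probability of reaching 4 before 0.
P(hit 4 before 0) = (1 − (2/5)^3) / (1 − (2/5)^4) = 195/203

Let u_k denote P(reach 4 before 0 | start at k). Boundary: u_0 = 0, u_4 = 1. Recurrence: u_k = 5/7·u_{k+1} + 2/7·u_{k-1} for 1 ≤ k ≤ 3. Try u_k = A + B·r^k with r = q/p = (2/7)/(5/7) = 2/5. Substitution satisfies the recurrence; boundary conditions give:
  u_k = (1 − r^k) / (1 − r^N) = (1 − (2/5)^3) / (1 − (2/5)^4) = 195/203.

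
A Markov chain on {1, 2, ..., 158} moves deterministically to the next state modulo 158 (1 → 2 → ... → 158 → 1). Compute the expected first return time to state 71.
E[T_71 | X_0 = 71] = 158

The chain cycles deterministically, so starting at state 71 it returns in exactly 158 steps. Equivalently, the stationary distribution is uniform π_j = 1/158 for every state j, so by Kac's formula E[T_71] = 1/π_71 = 158.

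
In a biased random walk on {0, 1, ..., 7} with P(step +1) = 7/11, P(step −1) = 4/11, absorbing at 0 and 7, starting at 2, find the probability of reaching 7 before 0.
P(hit 7 before 0) = (1 − (4/7)^2) / (1 − (4/7)^7) = 184877/269053

Let u_k denote P(reach 7 before 0 | start at k). Boundary: u_0 = 0, u_7 = 1. Recurrence: u_k = 7/11·u_{k+1} + 4/11·u_{k-1} for 1 ≤ k ≤ 6. Try u_k = A + B·r^k with r = q/p = (4/11)/(7/11) = 4/7. Substitution satisfies the recurrence; boundary conditions give:
  u_k = (1 − r^k) / (1 − r^N) = (1 − (4/7)^2) / (1 − (4/7)^7) = 184877/269053.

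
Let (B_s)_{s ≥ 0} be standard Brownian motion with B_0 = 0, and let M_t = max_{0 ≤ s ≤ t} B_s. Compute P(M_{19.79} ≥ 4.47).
P(M_{19.79} ≥ 4.47) = 2·P(B_{19.79} ≥ 4.47) = 2(1 − Φ(4.47/√19.79)) ≈ 0.3150

By the reflection principle for Brownian motion, P(M_t ≥ a) = 2 · P(B_t ≥ a) for a ≥ 0. Since B_t ~ N(0, t), P(B_t ≥ 4.47) = 1 − Φ(4.47/√t) = 1 − Φ(4.47/√19.79) = 1 − Φ(1.0048). So
  P(M_{19.79} ≥ 4.47) = 2(1 − Φ(1.0048)) ≈ 0.3150.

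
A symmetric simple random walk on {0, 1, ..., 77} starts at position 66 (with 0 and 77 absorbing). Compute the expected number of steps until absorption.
E[τ | X_0 = 66] = 726

Let v_k = E[τ | X_0 = k]. Boundary: v_0 = v_77 = 0. Recurrence: v_k = 1 + (v_{k-1} + v_{k+1})/2 for 1 ≤ k ≤ 76. The particular solution to v_k − (v_{k-1} + v_{k+1})/2 = 1 is v_k = −k^2. Adding homogeneous solution A + B k and matching boundaries gives v_k = k (77 − k). Substituting k = 66: v_66 = 66 · 11 = 726.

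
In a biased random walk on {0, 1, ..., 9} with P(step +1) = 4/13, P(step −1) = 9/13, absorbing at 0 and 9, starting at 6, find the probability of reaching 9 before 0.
P(hit 9 before 0) = (1 − (9/4)^6) / (1 − (9/4)^9) = 50752/582193

Let u_k denote P(reach 9 before 0 | start at k). Boundary: u_0 = 0, u_9 = 1. Recurrence: u_k = 4/13·u_{k+1} + 9/13·u_{k-1} for 1 ≤ k ≤ 8. Try u_k = A + B·r^k with r = q/p = (9/13)/(4/13) = 9/4. Substitution satisfies the recurrence; boundary conditions give:
  u_k = (1 − r^k) / (1 − r^N) = (1 − (9/4)^6) / (1 − (9/4)^9) = 50752/582193.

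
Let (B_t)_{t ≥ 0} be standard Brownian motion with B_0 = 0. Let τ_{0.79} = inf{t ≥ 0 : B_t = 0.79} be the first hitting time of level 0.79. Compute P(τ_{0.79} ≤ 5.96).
P(τ_{0.79} ≤ 5.96) = 2(1 − Φ(0.79/√5.96)) = 2(1 − Φ(0.3236)) ≈ 0.7462

By the reflection principle for standard BM, P(τ_b ≤ t) = 2 · P(B_t ≥ b). Since B_t ~ N(0, t), P(B_t ≥ 0.79) = 1 − Φ(0.79/√t) = 1 − Φ(0.79/√5.96) = 1 − Φ(0.3236) ≈ 0.37312. Doubling: P(τ_{0.79} ≤ 5.96) ≈ 2 · 0.37312 = 0.74624 ≈ 0.7462.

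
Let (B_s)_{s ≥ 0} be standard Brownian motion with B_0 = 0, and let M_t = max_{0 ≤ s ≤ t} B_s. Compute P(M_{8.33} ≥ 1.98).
P(M_{8.33} ≥ 1.98) = 2·P(B_{8.33} ≥ 1.98) = 2(1 − Φ(1.98/√8.33)) ≈ 0.4927

By the reflection principle for Brownian motion, P(M_t ≥ a) = 2 · P(B_t ≥ a) for a ≥ 0. Since B_t ~ N(0, t), P(B_t ≥ 1.98) = 1 − Φ(1.98/√t) = 1 − Φ(1.98/√8.33) = 1 − Φ(0.6860). So
  P(M_{8.33} ≥ 1.98) = 2(1 − Φ(0.6860)) ≈ 0.4927.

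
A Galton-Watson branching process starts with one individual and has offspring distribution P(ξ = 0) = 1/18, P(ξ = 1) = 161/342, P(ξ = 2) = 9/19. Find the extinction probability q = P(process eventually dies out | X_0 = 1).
q = 19/162

The pgf is f(s) = 1/18 + 161/342·s + 9/19·s². The extinction probability q is the smallest fixed point of f in [0, 1]. Setting s = f(s):
  9/19·s² + (161/342 − 1)·s + 1/18 = 0
  9/19·s² − (1/18 + 9/19)·s + 1/18 = 0
which factors as (s − 1)·(9/19·s − 1/18) = 0, giving roots s = 1 and s = (1/18)/(9/19) = 19/162.
Mean offspring μ = 161/342 + 2·9/19 = 485/342 > 1 (supercritical), so q < 1. The extinction probability is the smaller root: q = (1/18)/(9/19) = 19/162.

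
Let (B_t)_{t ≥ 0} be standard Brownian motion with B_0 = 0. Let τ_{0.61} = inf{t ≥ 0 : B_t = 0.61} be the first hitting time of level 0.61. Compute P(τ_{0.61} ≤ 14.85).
P(τ_{0.61} ≤ 14.85) = 2(1 − Φ(0.61/√14.85)) = 2(1 − Φ(0.1583)) ≈ 0.8742

By the reflection principle for standard BM, P(τ_b ≤ t) = 2 · P(B_t ≥ b). Since B_t ~ N(0, t), P(B_t ≥ 0.61) = 1 − Φ(0.61/√t) = 1 − Φ(0.61/√14.85) = 1 − Φ(0.1583) ≈ 0.43711. Doubling: P(τ_{0.61} ≤ 14.85) ≈ 2 · 0.43711 = 0.87422 ≈ 0.8742.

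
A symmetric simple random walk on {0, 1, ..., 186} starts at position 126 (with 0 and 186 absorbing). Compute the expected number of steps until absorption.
E[τ | X_0 = 126] = 7560

Let v_k = E[τ | X_0 = k]. Boundary: v_0 = v_186 = 0. Recurrence: v_k = 1 + (v_{k-1} + v_{k+1})/2 for 1 ≤ k ≤ 185. The particular solution to v_k − (v_{k-1} + v_{k+1})/2 = 1 is v_k = −k^2. Adding homogeneous solution A + B k and matching boundaries gives v_k = k (186 − k). Substituting k = 126: v_126 = 126 · 60 = 7560.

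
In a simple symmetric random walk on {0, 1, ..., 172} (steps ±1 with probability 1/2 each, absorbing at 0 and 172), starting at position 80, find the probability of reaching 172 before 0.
P(hit 172 before 0) = 80/172 = 20/43

Let u_k = P(hit 172 before 0 | start at k). Then u_0 = 0, u_172 = 1, and u_k = u_{k-1}/2 + u_{k+1}/2 for 1 ≤ k ≤ 171. This harmonic recurrence is solved by u_k = k/172, giving u_80 = 80/172 = 20/43.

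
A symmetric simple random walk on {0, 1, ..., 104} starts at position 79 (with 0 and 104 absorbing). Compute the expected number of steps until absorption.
E[τ | X_0 = 79] = 1975

Let v_k = E[τ | X_0 = k]. Boundary: v_0 = v_104 = 0. Recurrence: v_k = 1 + (v_{k-1} + v_{k+1})/2 for 1 ≤ k ≤ 103. The particular solution to v_k − (v_{k-1} + v_{k+1})/2 = 1 is v_k = −k^2. Adding homogeneous solution A + B k and matching boundaries gives v_k = k (104 − k). Substituting k = 79: v_79 = 79 · 25 = 1975.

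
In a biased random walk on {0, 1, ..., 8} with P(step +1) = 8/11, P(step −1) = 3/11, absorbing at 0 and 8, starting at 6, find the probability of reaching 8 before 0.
P(hit 8 before 0) = (1 − (3/8)^6) / (1 − (3/8)^8) = 304192/304921

Let u_k denote P(reach 8 before 0 | start at k). Boundary: u_0 = 0, u_8 = 1. Recurrence: u_k = 8/11·u_{k+1} + 3/11·u_{k-1} for 1 ≤ k ≤ 7. Try u_k = A + B·r^k with r = q/p = (3/11)/(8/11) = 3/8. Substitution satisfies the recurrence; boundary conditions give:
  u_k = (1 − r^k) / (1 − r^N) = (1 − (3/8)^6) / (1 − (3/8)^8) = 304192/304921.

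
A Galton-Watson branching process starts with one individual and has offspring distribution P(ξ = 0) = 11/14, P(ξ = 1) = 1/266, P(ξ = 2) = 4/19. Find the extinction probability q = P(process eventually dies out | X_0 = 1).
q = 1

Mean offspring μ = 0·11/14 + 1·1/266 + 2·4/19 = 113/266 ≤ 1. For μ ≤ 1 with offspring not concentrated at 1, the Galton-Watson process goes extinct almost surely, so q = 1.
(Algebraic check: The pgf is f(s) = 11/14 + 1/266·s + 4/19·s². The extinction probability q is the smallest fixed point of f in [0, 1]. Setting s = f(s):
  4/19·s² + (1/266 − 1)·s + 11/14 = 0
  4/19·s² − (11/14 + 4/19)·s + 11/14 = 0
which factors as (s − 1)·(4/19·s − 11/14) = 0, giving roots s = 1 and s = (11/14)/(4/19) = 209/56. Since 209/56 ≥ 1, the smallest root in [0, 1] is s = 1.)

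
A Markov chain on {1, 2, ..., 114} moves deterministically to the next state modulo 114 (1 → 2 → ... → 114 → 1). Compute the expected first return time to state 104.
E[T_104 | X_0 = 104] = 114

The chain cycles deterministically, so starting at state 104 it returns in exactly 114 steps. Equivalently, the stationary distribution is uniform π_j = 1/114 for every state j, so by Kac's formula E[T_104] = 1/π_104 = 114.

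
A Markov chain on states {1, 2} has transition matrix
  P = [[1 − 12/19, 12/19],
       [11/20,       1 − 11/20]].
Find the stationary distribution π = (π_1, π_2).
π_1 = 209/449, π_2 = 240/449

Solve πP = π with π_1 + π_2 = 1. From πP = π: π_1 · (1 − 12/19) + π_2 · 11/20 = π_1 ⇒ π_2 · 11/20 = π_1 · 12/19 ⇒ π_2/π_1 = (12/19)/(11/20) = 240/209. Together with π_1 + π_2 = 1:
  π_1 = (11/20)/(12/19 + 11/20) = (11/20)/(449/380) = 209/449,
  π_2 = (12/19)/(12/19 + 11/20) = (12/19)/(449/380) = 240/449.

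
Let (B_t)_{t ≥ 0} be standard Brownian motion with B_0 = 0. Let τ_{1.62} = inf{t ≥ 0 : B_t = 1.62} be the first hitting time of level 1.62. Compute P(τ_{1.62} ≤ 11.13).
P(τ_{1.62} ≤ 11.13) = 2(1 − Φ(1.62/√11.13)) = 2(1 − Φ(0.4856)) ≈ 0.6273

By the reflection principle for standard BM, P(τ_b ≤ t) = 2 · P(B_t ≥ b). Since B_t ~ N(0, t), P(B_t ≥ 1.62) = 1 − Φ(1.62/√t) = 1 − Φ(1.62/√11.13) = 1 − Φ(0.4856) ≈ 0.31363. Doubling: P(τ_{1.62} ≤ 11.13) ≈ 2 · 0.31363 = 0.62726 ≈ 0.6273.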